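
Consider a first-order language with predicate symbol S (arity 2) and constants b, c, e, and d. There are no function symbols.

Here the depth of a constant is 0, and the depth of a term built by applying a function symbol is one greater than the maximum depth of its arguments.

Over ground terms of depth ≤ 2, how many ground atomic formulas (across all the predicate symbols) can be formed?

First count ground terms of depth ≤ 2.
With no function symbols every ground term is a constant, so there are exactly 4 ground terms at every depth bound.
N_0 = 4
N_1 = 4
N_2 = 4
So |H| = 4.
Ground atoms are formed by filling each argument slot of a predicate with a term from H, so an r-ary predicate gives |H|^r atoms:
  S: 4^2 = 16
Total ground atoms: 16.

16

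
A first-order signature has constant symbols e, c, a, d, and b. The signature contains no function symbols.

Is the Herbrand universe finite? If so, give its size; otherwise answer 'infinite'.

5

There are no function symbols, so every ground term is one of the 5 constants.
The Herbrand universe is {e, c, a, d, b}, which is finite with 5 elements.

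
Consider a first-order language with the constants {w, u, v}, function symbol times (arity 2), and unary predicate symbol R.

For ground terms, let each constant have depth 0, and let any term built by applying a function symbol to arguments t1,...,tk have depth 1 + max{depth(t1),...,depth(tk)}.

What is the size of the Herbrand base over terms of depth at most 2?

147

First count ground terms of depth ≤ 2.
Write N_k for the number of ground terms of depth ≤ k. A term of depth ≤ k is either a constant or a function symbol applied to arguments of depth ≤ k−1, so N_k = 3 + N_{k-1}^2.
N_0 = 3
N_1 = 3 + 3^2 = 12
N_2 = 3 + 12^2 = 147
So |H| = 147.
A ground atom is a predicate applied to a tuple of terms from H, so the count is the sum over predicates of |H|^arity:
  R: 147
Total ground atoms: 147.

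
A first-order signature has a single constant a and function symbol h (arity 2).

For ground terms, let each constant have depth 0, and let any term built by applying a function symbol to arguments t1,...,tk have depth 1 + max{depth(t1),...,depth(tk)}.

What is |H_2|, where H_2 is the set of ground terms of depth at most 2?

5

Let N_k = |{terms of depth ≤ k}|. Then N_0 = 1 and N_k = 1 + N_{k-1}^2 for k ≥ 1 (one summand per function symbol, arity giving the exponent).
N_0 = 1
N_1 = 1 + 1^2 = 2
N_2 = 1 + 2^2 = 5
Explicitly: a, h(a, a), h(a, h(a, a)), h(h(a, a), a), h(h(a, a), h(a, a)).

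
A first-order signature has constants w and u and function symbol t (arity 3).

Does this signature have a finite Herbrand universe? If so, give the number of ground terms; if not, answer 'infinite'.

The signature has at least one function symbol (t, arity 3) and at least one constant (w).
Iterating t gives infinitely many distinct ground terms: w, t(w, w, w), t(t(w, w, w), t(w, w, w), t(w, w, w)), ...
So the Herbrand universe is infinite.

infinite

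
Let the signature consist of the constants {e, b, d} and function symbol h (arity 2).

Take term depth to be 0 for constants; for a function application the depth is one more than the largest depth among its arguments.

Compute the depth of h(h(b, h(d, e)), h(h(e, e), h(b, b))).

depth(h(d, e)) = 1 + max(0, 0) = 1
depth(h(b, h(d, e))) = 1 + max(0, 1) = 2
depth(h(e, e)) = 1 + max(0, 0) = 1
depth(h(b, b)) = 1 + max(0, 0) = 1
depth(h(h(e, e), h(b, b))) = 1 + max(1, 1) = 2
depth(h(h(b, h(d, e)), h(h(e, e), h(b, b)))) = 1 + max(2, 2) = 3

3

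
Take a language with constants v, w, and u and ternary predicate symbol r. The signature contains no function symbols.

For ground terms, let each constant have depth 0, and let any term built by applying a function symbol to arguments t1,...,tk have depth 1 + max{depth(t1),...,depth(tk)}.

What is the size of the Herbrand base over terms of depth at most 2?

First count ground terms of depth ≤ 2.
With no function symbols every ground term is a constant, so there are exactly 3 ground terms at every depth bound.
N_0 = 3
N_1 = 3
N_2 = 3
Explicitly: v, w, u.
So |H| = 3.
Each predicate of arity r yields |H|^r ground atoms (one per choice of an r-tuple from H):
  r: 3^3 = 27
Total ground atoms: 27.

27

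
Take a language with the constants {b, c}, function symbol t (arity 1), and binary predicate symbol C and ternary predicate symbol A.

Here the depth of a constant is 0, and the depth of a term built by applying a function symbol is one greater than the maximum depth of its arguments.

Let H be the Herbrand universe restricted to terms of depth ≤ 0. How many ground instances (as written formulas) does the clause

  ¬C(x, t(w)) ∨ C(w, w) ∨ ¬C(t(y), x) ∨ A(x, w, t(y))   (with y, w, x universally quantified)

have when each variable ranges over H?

Ground terms of depth ≤ 0:
  If N_k denotes the number of depth-≤k ground terms, the 2 constants give N_0 = 2, and each function symbol of arity r contributes N_{k-1}^r new terms at level k: N_k = 2 + N_{k-1}.
  N_0 = 2
So there are 2 ground terms available for substitution.
The body mentions every one of the 3 quantified variables; since ground terms form a free algebra, no two substitutions collapse to the same formula.
Number of ground instances = 2^3 = 8.

8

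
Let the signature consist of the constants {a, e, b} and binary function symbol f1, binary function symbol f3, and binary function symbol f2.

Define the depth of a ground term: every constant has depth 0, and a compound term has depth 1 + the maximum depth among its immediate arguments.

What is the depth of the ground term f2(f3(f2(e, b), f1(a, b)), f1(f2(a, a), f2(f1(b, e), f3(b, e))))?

depth(f2(e, b)) = 1 + max(0, 0) = 1
depth(f1(a, b)) = 1 + max(0, 0) = 1
depth(f3(f2(e, b), f1(a, b))) = 1 + max(1, 1) = 2
depth(f2(a, a)) = 1 + max(0, 0) = 1
depth(f1(b, e)) = 1 + max(0, 0) = 1
depth(f3(b, e)) = 1 + max(0, 0) = 1
depth(f2(f1(b, e), f3(b, e))) = 1 + max(1, 1) = 2
depth(f1(f2(a, a), f2(f1(b, e), f3(b, e)))) = 1 + max(1, 2) = 3
depth(f2(f3(f2(e, b), f1(a, b)), f1(f2(a, a), f2(f1(b, e), f3(b, e))))) = 1 + max(2, 3) = 4

4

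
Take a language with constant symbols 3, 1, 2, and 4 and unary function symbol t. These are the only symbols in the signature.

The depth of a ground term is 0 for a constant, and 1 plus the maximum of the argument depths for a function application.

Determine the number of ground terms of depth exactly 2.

4

If N_k denotes the number of depth-≤k ground terms, the 4 constants give N_0 = 4, and each function symbol of arity r contributes N_{k-1}^r new terms at level k: N_k = 4 + N_{k-1}.
N_0 = 4
N_1 = 4 + 4 = 8
N_2 = 4 + 8 = 12
Terms of depth exactly 2: N_2 − N_1 = 12 − 8 = 4.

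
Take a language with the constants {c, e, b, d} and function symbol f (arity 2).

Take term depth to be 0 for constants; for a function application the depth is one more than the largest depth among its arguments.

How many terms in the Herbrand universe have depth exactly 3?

Count level by level. With function symbols f/2, the terms of depth ≤ k are the 4 constants together with each function applied to depth-≤(k−1) tuples, so N_k = 4 + N_{k-1}^2.
N_0 = 4
N_1 = 4 + 4^2 = 20
N_2 = 4 + 20^2 = 404
N_3 = 4 + 404^2 = 163220
Terms of depth exactly 3: N_3 − N_2 = 163220 − 404 = 162816.

162816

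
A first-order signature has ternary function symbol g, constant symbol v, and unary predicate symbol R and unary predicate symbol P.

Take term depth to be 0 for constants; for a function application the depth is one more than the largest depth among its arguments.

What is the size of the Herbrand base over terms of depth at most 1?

First count ground terms of depth ≤ 1.
Write N_k for the number of ground terms of depth ≤ k. A term of depth ≤ k is either a constant or a function symbol applied to arguments of depth ≤ k−1, so N_k = 1 + N_{k-1}^3.
N_0 = 1
N_1 = 1 + 1^3 = 2
Explicitly: v, g(v, v, v).
So |H| = 2.
A ground atom is a predicate applied to a tuple of terms from H, so the count is the sum over predicates of |H|^arity:
  R: 2;  P: 2
Total ground atoms: 2 + 2 = 4.

4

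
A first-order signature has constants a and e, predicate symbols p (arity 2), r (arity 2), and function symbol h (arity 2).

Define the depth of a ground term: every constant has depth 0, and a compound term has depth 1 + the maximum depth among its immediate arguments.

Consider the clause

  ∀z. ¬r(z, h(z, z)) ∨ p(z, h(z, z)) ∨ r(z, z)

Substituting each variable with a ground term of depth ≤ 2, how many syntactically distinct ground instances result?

38

Ground terms of depth ≤ 2:
  Write N_k for the number of ground terms of depth ≤ k. A term of depth ≤ k is either a constant or a function symbol applied to arguments of depth ≤ k−1, so N_k = 2 + N_{k-1}^2.
  N_0 = 2
  N_1 = 2 + 2^2 = 6
  N_2 = 2 + 6^2 = 38
So there are 38 ground terms available for substitution.
There is 1 variable to instantiate (z),  occurring in at least one literal, so different choices give different ground instances.
Number of ground instances = 38.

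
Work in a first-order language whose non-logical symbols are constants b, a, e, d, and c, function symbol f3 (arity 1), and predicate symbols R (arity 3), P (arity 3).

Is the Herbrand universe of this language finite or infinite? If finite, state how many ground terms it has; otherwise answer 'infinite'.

The signature has at least one function symbol (f3, arity 1) and at least one constant (b).
Iterating f3 gives infinitely many distinct ground terms: b, f3(b), f3(f3(b)), ...
So the Herbrand universe is infinite.

infinite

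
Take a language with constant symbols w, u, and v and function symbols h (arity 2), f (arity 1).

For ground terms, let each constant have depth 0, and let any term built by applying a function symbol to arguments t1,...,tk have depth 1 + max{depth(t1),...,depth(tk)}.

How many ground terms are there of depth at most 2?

If N_k denotes the number of depth-≤k ground terms, the 3 constants give N_0 = 3, and each function symbol of arity r contributes N_{k-1}^r new terms at level k: N_k = 3 + N_{k-1}^2 + N_{k-1}.
N_0 = 3
N_1 = 3 + 3^2 + 3 = 15
N_2 = 3 + 15^2 + 15 = 243

243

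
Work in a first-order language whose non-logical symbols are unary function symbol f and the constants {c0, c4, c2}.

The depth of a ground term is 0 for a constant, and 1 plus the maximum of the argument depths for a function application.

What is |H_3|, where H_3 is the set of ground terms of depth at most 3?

Count level by level. With function symbols f/1, the terms of depth ≤ k are the 3 constants together with each function applied to depth-≤(k−1) tuples, so N_k = 3 + N_{k-1}.
N_0 = 3
N_1 = 3 + 3 = 6
N_2 = 3 + 6 = 9
N_3 = 3 + 9 = 12

12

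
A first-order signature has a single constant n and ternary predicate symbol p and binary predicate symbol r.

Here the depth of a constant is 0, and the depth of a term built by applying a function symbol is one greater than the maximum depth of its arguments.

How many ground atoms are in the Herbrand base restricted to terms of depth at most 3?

First count ground terms of depth ≤ 3.
With no function symbols every ground term is a constant, so there is exactly 1 ground term at every depth bound.
N_0 = 1
N_1 = 1
N_2 = 1
N_3 = 1
So |H| = 1.
For each predicate symbol, the number of ground atoms is |H| raised to its arity; summing:
  p: 1^3 = 1;  r: 1^2 = 1
Total ground atoms: 1 + 1 = 2.

2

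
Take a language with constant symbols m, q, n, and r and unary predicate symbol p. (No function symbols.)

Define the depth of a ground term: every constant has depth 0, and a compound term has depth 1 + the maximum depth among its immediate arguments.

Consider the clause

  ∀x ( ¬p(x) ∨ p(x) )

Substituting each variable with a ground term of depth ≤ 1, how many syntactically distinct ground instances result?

Ground terms of depth ≤ 1:
  With no function symbols every ground term is a constant, so there are exactly 4 ground terms at every depth bound.
  N_0 = 4
  N_1 = 4
So there are 4 ground terms available for substitution.
There is 1 variable to instantiate (x),  occurring in at least one literal, so different choices give different ground instances.
Number of ground instances = 4.

4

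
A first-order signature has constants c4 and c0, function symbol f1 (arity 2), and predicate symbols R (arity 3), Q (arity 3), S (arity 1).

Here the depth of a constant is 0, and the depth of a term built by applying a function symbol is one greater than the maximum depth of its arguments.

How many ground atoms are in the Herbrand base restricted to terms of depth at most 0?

First count ground terms of depth ≤ 0.
Let N_k = |{terms of depth ≤ k}|. Then N_0 = 2 and N_k = 2 + N_{k-1}^2 for k ≥ 1 (one summand per function symbol, arity giving the exponent).
N_0 = 2
So |H| = 2.
For each predicate symbol, the number of ground atoms is |H| raised to its arity; summing:
  R: 2^3 = 8;  Q: 2^3 = 8;  S: 2
Total ground atoms: 8 + 8 + 2 = 18.

18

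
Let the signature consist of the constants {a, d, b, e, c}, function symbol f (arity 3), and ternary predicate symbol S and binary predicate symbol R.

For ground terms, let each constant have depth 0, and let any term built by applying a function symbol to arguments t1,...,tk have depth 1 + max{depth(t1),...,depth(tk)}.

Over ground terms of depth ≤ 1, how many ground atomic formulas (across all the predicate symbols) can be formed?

First count ground terms of depth ≤ 1.
Write N_k for the number of ground terms of depth ≤ k. A term of depth ≤ k is either a constant or a function symbol applied to arguments of depth ≤ k−1, so N_k = 5 + N_{k-1}^3.
N_0 = 5
N_1 = 5 + 5^3 = 130
So |H| = 130.
A ground atom is a predicate applied to a tuple of terms from H, so the count is the sum over predicates of |H|^arity:
  S: 130^3 = 2197000;  R: 130^2 = 16900
Total ground atoms: 2197000 + 16900 = 2213900.

2213900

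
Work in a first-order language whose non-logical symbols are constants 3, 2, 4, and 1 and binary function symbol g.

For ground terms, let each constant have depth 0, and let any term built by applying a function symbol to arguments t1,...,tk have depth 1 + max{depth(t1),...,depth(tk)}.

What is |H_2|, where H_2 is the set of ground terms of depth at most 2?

Let N_k = |{terms of depth ≤ k}|. Then N_0 = 4 and N_k = 4 + N_{k-1}^2 for k ≥ 1 (one summand per function symbol, arity giving the exponent).
N_0 = 4
N_1 = 4 + 4^2 = 20
N_2 = 4 + 20^2 = 404

404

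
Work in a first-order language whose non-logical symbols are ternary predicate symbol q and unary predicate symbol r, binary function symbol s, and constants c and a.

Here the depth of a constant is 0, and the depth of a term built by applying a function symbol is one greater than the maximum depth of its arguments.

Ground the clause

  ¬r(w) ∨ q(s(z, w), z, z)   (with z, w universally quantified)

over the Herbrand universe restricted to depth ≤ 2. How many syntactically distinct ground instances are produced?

1444

Ground terms of depth ≤ 2:
  Let N_k = |{terms of depth ≤ k}|. Then N_0 = 2 and N_k = 2 + N_{k-1}^2 for k ≥ 1 (one summand per function symbol, arity giving the exponent).
  N_0 = 2
  N_1 = 2 + 2^2 = 6
  N_2 = 2 + 6^2 = 38
So there are 38 ground terms available for substitution.
Each of z, w ranges independently over the available ground terms, and distinct assignments produce distinct instances.
Number of ground instances = 38^2 = 1444.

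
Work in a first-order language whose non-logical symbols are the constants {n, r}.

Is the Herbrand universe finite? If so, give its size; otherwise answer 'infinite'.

2

There are no function symbols, so every ground term is one of the 2 constants.
The Herbrand universe is {n, r}, which is finite with 2 elements.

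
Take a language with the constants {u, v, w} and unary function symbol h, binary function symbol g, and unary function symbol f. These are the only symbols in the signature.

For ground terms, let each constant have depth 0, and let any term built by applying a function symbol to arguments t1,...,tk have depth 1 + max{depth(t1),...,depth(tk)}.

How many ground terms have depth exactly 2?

If N_k denotes the number of depth-≤k ground terms, the 3 constants give N_0 = 3, and each function symbol of arity r contributes N_{k-1}^r new terms at level k: N_k = 3 + N_{k-1} + N_{k-1}^2 + N_{k-1}.
N_0 = 3
N_1 = 3 + 3 + 3^2 + 3 = 18
N_2 = 3 + 18 + 18^2 + 18 = 363
Terms of depth exactly 2: N_2 − N_1 = 363 − 18 = 345.

345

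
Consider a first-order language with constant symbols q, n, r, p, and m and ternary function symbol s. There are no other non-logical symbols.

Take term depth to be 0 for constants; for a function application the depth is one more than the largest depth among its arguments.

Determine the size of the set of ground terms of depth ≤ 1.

130

Count level by level. With function symbols s/3, the terms of depth ≤ k are the 5 constants together with each function applied to depth-≤(k−1) tuples, so N_k = 5 + N_{k-1}^3.
N_0 = 5
N_1 = 5 + 5^3 = 130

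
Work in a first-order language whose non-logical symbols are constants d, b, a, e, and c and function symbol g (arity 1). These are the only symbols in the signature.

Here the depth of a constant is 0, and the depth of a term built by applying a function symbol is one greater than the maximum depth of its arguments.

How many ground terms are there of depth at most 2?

Let N_k count ground terms of depth at most k. Each non-constant term of depth ≤ k is some function symbol applied to depth-≤(k−1) arguments, giving N_k = 5 + N_{k-1}.
N_0 = 5
N_1 = 5 + 5 = 10
N_2 = 5 + 10 = 15

15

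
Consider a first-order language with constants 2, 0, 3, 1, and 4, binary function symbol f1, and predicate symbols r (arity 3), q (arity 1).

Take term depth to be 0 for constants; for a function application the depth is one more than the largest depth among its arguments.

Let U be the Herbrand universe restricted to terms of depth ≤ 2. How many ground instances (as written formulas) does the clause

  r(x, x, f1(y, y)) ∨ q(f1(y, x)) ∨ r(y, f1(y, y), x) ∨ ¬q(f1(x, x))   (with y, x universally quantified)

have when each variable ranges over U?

Ground terms of depth ≤ 2:
  Write N_k for the number of ground terms of depth ≤ k. A term of depth ≤ k is either a constant or a function symbol applied to arguments of depth ≤ k−1, so N_k = 5 + N_{k-1}^2.
  N_0 = 5
  N_1 = 5 + 5^2 = 30
  N_2 = 5 + 30^2 = 905
So there are 905 ground terms available for substitution.
There are 2 variables to instantiate (y, x), each occurring in at least one literal, so different choices give different ground instances.
Number of ground instances = 905^2 = 819025.

819025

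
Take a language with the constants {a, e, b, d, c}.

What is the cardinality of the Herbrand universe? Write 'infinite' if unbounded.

There are no function symbols, so every ground term is one of the 5 constants.
The Herbrand universe is {a, e, b, d, c}, which is finite with 5 elements.

5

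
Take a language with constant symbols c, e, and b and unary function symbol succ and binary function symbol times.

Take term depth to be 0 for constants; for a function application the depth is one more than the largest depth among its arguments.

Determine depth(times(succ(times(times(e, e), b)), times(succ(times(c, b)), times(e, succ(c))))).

4

depth(times(e, e)) = 1 + max(0, 0) = 1
depth(times(times(e, e), b)) = 1 + max(1, 0) = 2
depth(succ(times(times(e, e), b))) = 1 + depth(times(times(e, e), b)) = 1 + 2 = 3
depth(times(c, b)) = 1 + max(0, 0) = 1
depth(succ(times(c, b))) = 1 + depth(times(c, b)) = 1 + 1 = 2
depth(succ(c)) = 1 + depth(c) = 1 + 0 = 1
depth(times(e, succ(c))) = 1 + max(0, 1) = 2
depth(times(succ(times(c, b)), times(e, succ(c)))) = 1 + max(2, 2) = 3
depth(times(succ(times(times(e, e), b)), times(succ(times(c, b)), times(e, succ(c))))) = 1 + max(3, 3) = 4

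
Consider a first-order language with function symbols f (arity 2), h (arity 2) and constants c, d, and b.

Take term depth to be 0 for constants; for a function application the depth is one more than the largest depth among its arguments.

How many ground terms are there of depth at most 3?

Write N_k for the number of ground terms of depth ≤ k. A term of depth ≤ k is either a constant or a function symbol applied to arguments of depth ≤ k−1, so N_k = 3 + N_{k-1}^2 + N_{k-1}^2.
N_0 = 3
N_1 = 3 + 3^2 + 3^2 = 21
N_2 = 3 + 21^2 + 21^2 = 885
N_3 = 3 + 885^2 + 885^2 = 1566453

1566453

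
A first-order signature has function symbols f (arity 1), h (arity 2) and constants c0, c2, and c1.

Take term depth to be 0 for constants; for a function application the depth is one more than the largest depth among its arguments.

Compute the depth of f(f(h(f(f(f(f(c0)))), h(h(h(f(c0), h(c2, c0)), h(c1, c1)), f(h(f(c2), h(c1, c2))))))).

depth(f(c0)) = 1 + depth(c0) = 1 + 0 = 1
depth(f(f(c0))) = 1 + depth(f(c0)) = 1 + 1 = 2
depth(f(f(f(c0)))) = 1 + depth(f(f(c0))) = 1 + 2 = 3
depth(f(f(f(f(c0))))) = 1 + depth(f(f(f(c0)))) = 1 + 3 = 4
depth(h(c2, c0)) = 1 + max(0, 0) = 1
depth(h(f(c0), h(c2, c0))) = 1 + max(1, 1) = 2
depth(h(c1, c1)) = 1 + max(0, 0) = 1
depth(h(h(f(c0), h(c2, c0)), h(c1, c1))) = 1 + max(2, 1) = 3
depth(f(c2)) = 1 + depth(c2) = 1 + 0 = 1
depth(h(c1, c2)) = 1 + max(0, 0) = 1
depth(h(f(c2), h(c1, c2))) = 1 + max(1, 1) = 2
depth(f(h(f(c2), h(c1, c2)))) = 1 + depth(h(f(c2), h(c1, c2))) = 1 + 2 = 3
depth(h(h(h(f(c0), h(c2, c0)), h(c1, c1)), f(h(f(c2), h(c1, c2))))) = 1 + max(3, 3) = 4
depth(h(f(f(f(f(c0)))), h(h(h(f(c0), h(c2, c0)), h(c1, c1)), f(h(f(c2), h(c1, c2)))))) = 1 + max(4, 4) = 5
depth(f(h(f(f(f(f(c0)))), h(h(h(f(c0), h(c2, c0)), h(c1, c1)), f(h(f(c2), h(c1, c2))))))) = 1 + depth(h(f(f(f(f(c0)))), h(h(h(f(c0), h(c2, c0)), h(c1, c1)), f(h(f(c2), h(c1, c2)))))) = 1 + 5 = 6
depth(f(f(h(f(f(f(f(c0)))), h(h(h(f(c0), h(c2, c0)), h(c1, c1)), f(h(f(c2), h(c1, c2)))))))) = 1 + depth(f(h(f(f(f(f(c0)))), h(h(h(f(c0), h(c2, c0)), h(c1, c1)), f(h(f(c2), h(c1, c2))))))) = 1 + 6 = 7

7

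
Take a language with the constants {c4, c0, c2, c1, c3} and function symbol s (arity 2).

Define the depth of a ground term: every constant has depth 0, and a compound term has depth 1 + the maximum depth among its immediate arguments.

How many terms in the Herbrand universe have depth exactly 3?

818125

Let N_k count ground terms of depth at most k. Each non-constant term of depth ≤ k is some function symbol applied to depth-≤(k−1) arguments, giving N_k = 5 + N_{k-1}^2.
N_0 = 5
N_1 = 5 + 5^2 = 30
N_2 = 5 + 30^2 = 905
N_3 = 5 + 905^2 = 819030
Terms of depth exactly 3: N_3 − N_2 = 819030 − 905 = 818125.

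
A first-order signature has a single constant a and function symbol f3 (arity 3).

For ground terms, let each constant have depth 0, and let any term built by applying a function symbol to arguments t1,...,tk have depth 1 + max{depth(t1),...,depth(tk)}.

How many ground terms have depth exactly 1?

1

Let N_k count ground terms of depth at most k. Each non-constant term of depth ≤ k is some function symbol applied to depth-≤(k−1) arguments, giving N_k = 1 + N_{k-1}^3.
N_0 = 1
N_1 = 1 + 1^3 = 2
Terms of depth exactly 1: N_1 − N_0 = 2 − 1 = 1.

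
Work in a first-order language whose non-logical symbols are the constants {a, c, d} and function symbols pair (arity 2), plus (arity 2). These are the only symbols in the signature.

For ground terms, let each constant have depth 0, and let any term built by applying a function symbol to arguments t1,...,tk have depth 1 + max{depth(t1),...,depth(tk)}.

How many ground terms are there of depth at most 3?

1566453

Count level by level. With function symbols pair/2, plus/2, the terms of depth ≤ k are the 3 constants together with each function applied to depth-≤(k−1) tuples, so N_k = 3 + N_{k-1}^2 + N_{k-1}^2.
N_0 = 3
N_1 = 3 + 3^2 + 3^2 = 21
N_2 = 3 + 21^2 + 21^2 = 885
N_3 = 3 + 885^2 + 885^2 = 1566453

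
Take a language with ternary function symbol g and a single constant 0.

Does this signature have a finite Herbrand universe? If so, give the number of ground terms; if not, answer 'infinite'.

The signature has at least one function symbol (g, arity 3) and at least one constant (0).
Iterating g gives infinitely many distinct ground terms: 0, g(0, 0, 0), g(g(0, 0, 0), g(0, 0, 0), g(0, 0, 0)), ...
So the Herbrand universe is infinite.

infinite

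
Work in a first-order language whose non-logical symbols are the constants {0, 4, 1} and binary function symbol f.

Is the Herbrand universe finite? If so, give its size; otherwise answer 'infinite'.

infinite

The signature has at least one function symbol (f, arity 2) and at least one constant (0).
Iterating f gives infinitely many distinct ground terms: 0, f(0, 0), f(f(0, 0), f(0, 0)), ...
So the Herbrand universe is infinite.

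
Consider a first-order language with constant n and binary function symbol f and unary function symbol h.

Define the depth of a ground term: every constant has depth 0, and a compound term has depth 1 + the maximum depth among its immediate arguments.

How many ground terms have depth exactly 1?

2

Write N_k for the number of ground terms of depth ≤ k. A term of depth ≤ k is either a constant or a function symbol applied to arguments of depth ≤ k−1, so N_k = 1 + N_{k-1}^2 + N_{k-1}.
N_0 = 1
N_1 = 1 + 1^2 + 1 = 3
Terms of depth exactly 1: N_1 − N_0 = 3 − 1 = 2.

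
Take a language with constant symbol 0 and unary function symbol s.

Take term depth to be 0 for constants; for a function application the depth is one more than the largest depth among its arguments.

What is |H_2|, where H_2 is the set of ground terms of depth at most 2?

3

Let N_k = |{terms of depth ≤ k}|. Then N_0 = 1 and N_k = 1 + N_{k-1} for k ≥ 1 (one summand per function symbol, arity giving the exponent).
N_0 = 1
N_1 = 1 + 1 = 2
N_2 = 1 + 2 = 3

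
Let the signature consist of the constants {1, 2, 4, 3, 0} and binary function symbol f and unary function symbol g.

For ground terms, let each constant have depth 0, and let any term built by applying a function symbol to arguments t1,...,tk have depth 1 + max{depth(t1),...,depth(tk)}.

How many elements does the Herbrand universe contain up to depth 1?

Count level by level. With function symbols f/2, g/1, the terms of depth ≤ k are the 5 constants together with each function applied to depth-≤(k−1) tuples, so N_k = 5 + N_{k-1}^2 + N_{k-1}.
N_0 = 5
N_1 = 5 + 5^2 + 5 = 35

35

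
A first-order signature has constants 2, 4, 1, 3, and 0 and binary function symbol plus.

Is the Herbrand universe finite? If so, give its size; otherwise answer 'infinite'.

The signature has at least one function symbol (plus, arity 2) and at least one constant (2).
Iterating plus gives infinitely many distinct ground terms: 2, plus(2, 2), plus(plus(2, 2), plus(2, 2)), ...
So the Herbrand universe is infinite.

infinite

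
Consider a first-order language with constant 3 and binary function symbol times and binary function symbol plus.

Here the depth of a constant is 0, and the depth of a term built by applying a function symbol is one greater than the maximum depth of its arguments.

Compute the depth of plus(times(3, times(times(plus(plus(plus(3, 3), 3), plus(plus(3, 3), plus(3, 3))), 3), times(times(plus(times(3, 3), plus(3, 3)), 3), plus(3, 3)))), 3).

7

depth(plus(3, 3)) = 1 + max(0, 0) = 1
depth(plus(plus(3, 3), 3)) = 1 + max(1, 0) = 2
depth(plus(plus(3, 3), plus(3, 3))) = 1 + max(1, 1) = 2
depth(plus(plus(plus(3, 3), 3), plus(plus(3, 3), plus(3, 3)))) = 1 + max(2, 2) = 3
depth(times(plus(plus(plus(3, 3), 3), plus(plus(3, 3), plus(3, 3))), 3)) = 1 + max(3, 0) = 4
depth(times(3, 3)) = 1 + max(0, 0) = 1
depth(plus(times(3, 3), plus(3, 3))) = 1 + max(1, 1) = 2
depth(times(plus(times(3, 3), plus(3, 3)), 3)) = 1 + max(2, 0) = 3
depth(times(times(plus(times(3, 3), plus(3, 3)), 3), plus(3, 3))) = 1 + max(3, 1) = 4
depth(times(times(plus(plus(plus(3, 3), 3), plus(plus(3, 3), plus(3, 3))), 3), times(times(plus(times(3, 3), plus(3, 3)), 3), plus(3, 3)))) = 1 + max(4, 4) = 5
depth(times(3, times(times(plus(plus(plus(3, 3), 3), plus(plus(3, 3), plus(3, 3))), 3), times(times(plus(times(3, 3), plus(3, 3)), 3), plus(3, 3))))) = 1 + max(0, 5) = 6
depth(plus(times(3, times(times(plus(plus(plus(3, 3), 3), plus(plus(3, 3), plus(3, 3))), 3), times(times(plus(times(3, 3), plus(3, 3)), 3), plus(3, 3)))), 3)) = 1 + max(6, 0) = 7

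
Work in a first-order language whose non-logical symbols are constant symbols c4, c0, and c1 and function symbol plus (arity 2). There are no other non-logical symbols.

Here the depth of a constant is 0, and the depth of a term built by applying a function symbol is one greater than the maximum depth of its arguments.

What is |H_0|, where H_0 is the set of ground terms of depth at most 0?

If N_k denotes the number of depth-≤k ground terms, the 3 constants give N_0 = 3, and each function symbol of arity r contributes N_{k-1}^r new terms at level k: N_k = 3 + N_{k-1}^2.
N_0 = 3
Explicitly: c4, c0, c1.

3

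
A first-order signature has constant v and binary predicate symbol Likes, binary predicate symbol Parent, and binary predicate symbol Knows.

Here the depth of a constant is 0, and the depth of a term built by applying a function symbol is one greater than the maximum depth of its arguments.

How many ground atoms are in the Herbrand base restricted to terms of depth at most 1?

3

First count ground terms of depth ≤ 1.
With no function symbols every ground term is a constant, so there is exactly 1 ground term at every depth bound.
N_0 = 1
N_1 = 1
Explicitly: v.
So |H| = 1.
A ground atom is a predicate applied to a tuple of terms from H, so the count is the sum over predicates of |H|^arity:
  Likes: 1^2 = 1;  Parent: 1^2 = 1;  Knows: 1^2 = 1
Total ground atoms: 1 + 1 + 1 = 3.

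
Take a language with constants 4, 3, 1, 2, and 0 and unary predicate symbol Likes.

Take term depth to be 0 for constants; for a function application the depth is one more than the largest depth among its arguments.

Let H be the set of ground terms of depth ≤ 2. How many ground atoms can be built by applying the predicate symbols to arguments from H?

First count ground terms of depth ≤ 2.
With no function symbols every ground term is a constant, so there are exactly 5 ground terms at every depth bound.
N_0 = 5
N_1 = 5
N_2 = 5
Explicitly: 4, 3, 1, 2, 0.
So |H| = 5.
A ground atom is a predicate applied to a tuple of terms from H, so the count is the sum over predicates of |H|^arity:
  Likes: 5
Total ground atoms: 5.

5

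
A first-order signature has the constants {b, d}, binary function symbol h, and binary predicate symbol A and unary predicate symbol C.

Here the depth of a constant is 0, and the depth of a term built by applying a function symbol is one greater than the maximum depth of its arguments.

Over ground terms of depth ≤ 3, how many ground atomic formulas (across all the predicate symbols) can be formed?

First count ground terms of depth ≤ 3.
Let N_k count ground terms of depth at most k. Each non-constant term of depth ≤ k is some function symbol applied to depth-≤(k−1) arguments, giving N_k = 2 + N_{k-1}^2.
N_0 = 2
N_1 = 2 + 2^2 = 6
N_2 = 2 + 6^2 = 38
N_3 = 2 + 38^2 = 1446
So |H| = 1446.
Each predicate of arity r yields |H|^r ground atoms (one per choice of an r-tuple from H):
  A: 1446^2 = 2090916;  C: 1446
Total ground atoms: 2090916 + 1446 = 2092362.

2092362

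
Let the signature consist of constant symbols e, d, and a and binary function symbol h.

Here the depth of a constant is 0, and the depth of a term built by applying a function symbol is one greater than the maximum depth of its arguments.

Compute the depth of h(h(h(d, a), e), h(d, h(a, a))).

depth(h(d, a)) = 1 + max(0, 0) = 1
depth(h(h(d, a), e)) = 1 + max(1, 0) = 2
depth(h(a, a)) = 1 + max(0, 0) = 1
depth(h(d, h(a, a))) = 1 + max(0, 1) = 2
depth(h(h(h(d, a), e), h(d, h(a, a)))) = 1 + max(2, 2) = 3

3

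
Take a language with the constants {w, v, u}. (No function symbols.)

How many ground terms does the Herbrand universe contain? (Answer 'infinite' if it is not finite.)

3

There are no function symbols, so every ground term is one of the 3 constants.
The Herbrand universe is {w, v, u}, which is finite with 3 elements.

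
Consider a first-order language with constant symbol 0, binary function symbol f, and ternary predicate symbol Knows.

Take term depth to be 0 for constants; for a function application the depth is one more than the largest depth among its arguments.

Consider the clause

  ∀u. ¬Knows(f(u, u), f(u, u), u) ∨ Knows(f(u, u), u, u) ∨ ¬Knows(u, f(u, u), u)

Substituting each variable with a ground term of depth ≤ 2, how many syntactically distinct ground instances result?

5

Ground terms of depth ≤ 2:
  Count level by level. With function symbols f/2, the terms of depth ≤ k are the 1 constant together with each function applied to depth-≤(k−1) tuples, so N_k = 1 + N_{k-1}^2.
  N_0 = 1
  N_1 = 1 + 1^2 = 2
  N_2 = 1 + 2^2 = 5
  Explicitly: 0, f(0, 0), f(0, f(0, 0)), f(f(0, 0), 0), f(f(0, 0), f(0, 0)).
So there are 5 ground terms available for substitution.
There is 1 variable to instantiate (u),  occurring in at least one literal, so different choices give different ground instances.
Number of ground instances = 5.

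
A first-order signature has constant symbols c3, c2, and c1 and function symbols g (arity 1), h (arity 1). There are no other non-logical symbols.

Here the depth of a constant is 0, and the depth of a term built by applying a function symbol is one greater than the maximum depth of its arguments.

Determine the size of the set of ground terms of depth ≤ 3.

Let N_k count ground terms of depth at most k. Each non-constant term of depth ≤ k is some function symbol applied to depth-≤(k−1) arguments, giving N_k = 3 + N_{k-1} + N_{k-1}.
N_0 = 3
N_1 = 3 + 3 + 3 = 9
N_2 = 3 + 9 + 9 = 21
N_3 = 3 + 21 + 21 = 45

45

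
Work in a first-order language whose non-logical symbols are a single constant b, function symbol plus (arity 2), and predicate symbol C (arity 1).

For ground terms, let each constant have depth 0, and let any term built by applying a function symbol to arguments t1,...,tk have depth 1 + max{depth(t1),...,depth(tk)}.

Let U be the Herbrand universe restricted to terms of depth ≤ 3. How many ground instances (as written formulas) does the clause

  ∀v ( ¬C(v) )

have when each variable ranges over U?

Ground terms of depth ≤ 3:
  If N_k denotes the number of depth-≤k ground terms, the 1 constant gives N_0 = 1, and each function symbol of arity r contributes N_{k-1}^r new terms at level k: N_k = 1 + N_{k-1}^2.
  N_0 = 1
  N_1 = 1 + 1^2 = 2
  N_2 = 1 + 2^2 = 5
  N_3 = 1 + 5^2 = 26
So there are 26 ground terms available for substitution.
The body mentions the single quantified variable v; since ground terms form a free algebra, no two substitutions collapse to the same formula.
Number of ground instances = 26.

26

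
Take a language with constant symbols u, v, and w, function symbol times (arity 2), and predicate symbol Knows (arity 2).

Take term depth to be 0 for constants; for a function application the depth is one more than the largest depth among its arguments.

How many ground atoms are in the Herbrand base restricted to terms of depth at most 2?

21609

First count ground terms of depth ≤ 2.
Let N_k count ground terms of depth at most k. Each non-constant term of depth ≤ k is some function symbol applied to depth-≤(k−1) arguments, giving N_k = 3 + N_{k-1}^2.
N_0 = 3
N_1 = 3 + 3^2 = 12
N_2 = 3 + 12^2 = 147
So |H| = 147.
A ground atom is a predicate applied to a tuple of terms from H, so the count is the sum over predicates of |H|^arity:
  Knows: 147^2 = 21609
Total ground atoms: 21609.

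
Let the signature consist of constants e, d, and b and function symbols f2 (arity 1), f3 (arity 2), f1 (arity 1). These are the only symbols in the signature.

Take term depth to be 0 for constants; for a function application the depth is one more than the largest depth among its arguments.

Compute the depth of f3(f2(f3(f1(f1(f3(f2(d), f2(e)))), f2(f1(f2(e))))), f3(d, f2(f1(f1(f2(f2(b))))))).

7

depth(f2(d)) = 1 + depth(d) = 1 + 0 = 1
depth(f2(e)) = 1 + depth(e) = 1 + 0 = 1
depth(f3(f2(d), f2(e))) = 1 + max(1, 1) = 2
depth(f1(f3(f2(d), f2(e)))) = 1 + depth(f3(f2(d), f2(e))) = 1 + 2 = 3
depth(f1(f1(f3(f2(d), f2(e))))) = 1 + depth(f1(f3(f2(d), f2(e)))) = 1 + 3 = 4
depth(f1(f2(e))) = 1 + depth(f2(e)) = 1 + 1 = 2
depth(f2(f1(f2(e)))) = 1 + depth(f1(f2(e))) = 1 + 2 = 3
depth(f3(f1(f1(f3(f2(d), f2(e)))), f2(f1(f2(e))))) = 1 + max(4, 3) = 5
depth(f2(f3(f1(f1(f3(f2(d), f2(e)))), f2(f1(f2(e)))))) = 1 + depth(f3(f1(f1(f3(f2(d), f2(e)))), f2(f1(f2(e))))) = 1 + 5 = 6
depth(f2(b)) = 1 + depth(b) = 1 + 0 = 1
depth(f2(f2(b))) = 1 + depth(f2(b)) = 1 + 1 = 2
depth(f1(f2(f2(b)))) = 1 + depth(f2(f2(b))) = 1 + 2 = 3
depth(f1(f1(f2(f2(b))))) = 1 + depth(f1(f2(f2(b)))) = 1 + 3 = 4
depth(f2(f1(f1(f2(f2(b)))))) = 1 + depth(f1(f1(f2(f2(b))))) = 1 + 4 = 5
depth(f3(d, f2(f1(f1(f2(f2(b))))))) = 1 + max(0, 5) = 6
depth(f3(f2(f3(f1(f1(f3(f2(d), f2(e)))), f2(f1(f2(e))))), f3(d, f2(f1(f1(f2(f2(b)))))))) = 1 + max(6, 6) = 7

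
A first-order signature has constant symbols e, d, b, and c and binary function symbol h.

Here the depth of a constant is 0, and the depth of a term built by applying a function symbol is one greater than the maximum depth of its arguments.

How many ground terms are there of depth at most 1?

Write N_k for the number of ground terms of depth ≤ k. A term of depth ≤ k is either a constant or a function symbol applied to arguments of depth ≤ k−1, so N_k = 4 + N_{k-1}^2.
N_0 = 4
N_1 = 4 + 4^2 = 20

20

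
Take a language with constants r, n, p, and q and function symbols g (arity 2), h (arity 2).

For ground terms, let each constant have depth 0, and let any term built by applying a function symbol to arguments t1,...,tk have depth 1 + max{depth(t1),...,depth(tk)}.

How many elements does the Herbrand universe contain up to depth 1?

36

Let N_k count ground terms of depth at most k. Each non-constant term of depth ≤ k is some function symbol applied to depth-≤(k−1) arguments, giving N_k = 4 + N_{k-1}^2 + N_{k-1}^2.
N_0 = 4
N_1 = 4 + 4^2 + 4^2 = 36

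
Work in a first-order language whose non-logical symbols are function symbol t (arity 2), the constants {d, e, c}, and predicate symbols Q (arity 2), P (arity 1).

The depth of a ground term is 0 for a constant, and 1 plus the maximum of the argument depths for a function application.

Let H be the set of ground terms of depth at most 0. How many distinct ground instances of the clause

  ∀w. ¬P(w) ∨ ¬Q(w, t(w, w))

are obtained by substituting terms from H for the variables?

3

Ground terms of depth ≤ 0:
  Count level by level. With function symbols t/2, the terms of depth ≤ k are the 3 constants together with each function applied to depth-≤(k−1) tuples, so N_k = 3 + N_{k-1}^2.
  N_0 = 3
  Explicitly: d, e, c.
So there are 3 ground terms available for substitution.
There is 1 variable to instantiate (w),  occurring in at least one literal, so different choices give different ground instances.
Number of ground instances = 3.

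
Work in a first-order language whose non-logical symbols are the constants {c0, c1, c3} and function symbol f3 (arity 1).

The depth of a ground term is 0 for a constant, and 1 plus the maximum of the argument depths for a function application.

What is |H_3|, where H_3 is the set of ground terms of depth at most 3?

If N_k denotes the number of depth-≤k ground terms, the 3 constants give N_0 = 3, and each function symbol of arity r contributes N_{k-1}^r new terms at level k: N_k = 3 + N_{k-1}.
N_0 = 3
N_1 = 3 + 3 = 6
N_2 = 3 + 6 = 9
N_3 = 3 + 9 = 12

12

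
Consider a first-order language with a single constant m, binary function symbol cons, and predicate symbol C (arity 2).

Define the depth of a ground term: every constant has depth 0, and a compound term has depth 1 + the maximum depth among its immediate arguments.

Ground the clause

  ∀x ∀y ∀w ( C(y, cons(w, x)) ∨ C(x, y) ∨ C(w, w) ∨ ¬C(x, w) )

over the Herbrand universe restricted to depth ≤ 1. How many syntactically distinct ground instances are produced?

8

Ground terms of depth ≤ 1:
  If N_k denotes the number of depth-≤k ground terms, the 1 constant gives N_0 = 1, and each function symbol of arity r contributes N_{k-1}^r new terms at level k: N_k = 1 + N_{k-1}^2.
  N_0 = 1
  N_1 = 1 + 1^2 = 2
So there are 2 ground terms available for substitution.
The clause has 3 distinct variables (x, y, w), each appearing in the body. In the free term algebra distinct substitutions yield syntactically distinct ground instances.
Number of ground instances = 2^3 = 8.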